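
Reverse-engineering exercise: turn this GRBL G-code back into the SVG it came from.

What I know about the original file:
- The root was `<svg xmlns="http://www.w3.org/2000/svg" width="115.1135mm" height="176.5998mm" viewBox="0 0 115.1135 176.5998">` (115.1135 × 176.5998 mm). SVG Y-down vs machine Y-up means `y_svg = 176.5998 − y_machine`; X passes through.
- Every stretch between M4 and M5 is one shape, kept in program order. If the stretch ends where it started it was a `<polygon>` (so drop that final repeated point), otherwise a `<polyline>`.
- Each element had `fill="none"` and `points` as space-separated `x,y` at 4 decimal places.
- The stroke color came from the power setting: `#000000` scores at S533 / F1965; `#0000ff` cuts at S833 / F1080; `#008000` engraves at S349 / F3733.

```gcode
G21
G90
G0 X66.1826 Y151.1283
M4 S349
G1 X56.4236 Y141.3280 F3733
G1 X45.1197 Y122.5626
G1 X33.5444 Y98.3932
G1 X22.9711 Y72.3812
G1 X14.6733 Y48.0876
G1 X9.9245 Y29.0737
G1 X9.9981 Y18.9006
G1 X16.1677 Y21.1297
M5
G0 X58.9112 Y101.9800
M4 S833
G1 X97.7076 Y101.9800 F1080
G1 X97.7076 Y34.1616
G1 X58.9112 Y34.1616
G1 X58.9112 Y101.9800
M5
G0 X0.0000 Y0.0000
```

Each laser-on run becomes one SVG element. Flip Y back into SVG space with y_svg = 176.5998 − y_machine.

Run 1: power S349 maps to stroke `#008000` (engrave). The run is open, so emit a `<polyline>` with points (Y-flipped): 66.1826,25.4715 56.4236,35.2718 45.1197,54.0372 33.5444,78.2066 22.9711,104.2186 14.6733,128.5122 9.9245,147.5261 9.9981,157.6992 16.1677,155.4701.

Run 2: power S833 maps to stroke `#0000ff` (cut). The run returns to its start, so emit a `<polygon>` with points (Y-flipped): 58.9112,74.6198 97.7076,74.6198 97.7076,142.4382 58.9112,142.4382.

<svg xmlns="http://www.w3.org/2000/svg" width="115.1135mm" height="176.5998mm" viewBox="0 0 115.1135 176.5998">
  <polyline points="66.1826,25.4715 56.4236,35.2718 45.1197,54.0372 33.5444,78.2066 22.9711,104.2186 14.6733,128.5122 9.9245,147.5261 9.9981,157.6992 16.1677,155.4701" fill="none" stroke="#008000"/>
  <polygon points="58.9112,74.6198 97.7076,74.6198 97.7076,142.4382 58.9112,142.4382" fill="none" stroke="#0000ff"/>
</svg>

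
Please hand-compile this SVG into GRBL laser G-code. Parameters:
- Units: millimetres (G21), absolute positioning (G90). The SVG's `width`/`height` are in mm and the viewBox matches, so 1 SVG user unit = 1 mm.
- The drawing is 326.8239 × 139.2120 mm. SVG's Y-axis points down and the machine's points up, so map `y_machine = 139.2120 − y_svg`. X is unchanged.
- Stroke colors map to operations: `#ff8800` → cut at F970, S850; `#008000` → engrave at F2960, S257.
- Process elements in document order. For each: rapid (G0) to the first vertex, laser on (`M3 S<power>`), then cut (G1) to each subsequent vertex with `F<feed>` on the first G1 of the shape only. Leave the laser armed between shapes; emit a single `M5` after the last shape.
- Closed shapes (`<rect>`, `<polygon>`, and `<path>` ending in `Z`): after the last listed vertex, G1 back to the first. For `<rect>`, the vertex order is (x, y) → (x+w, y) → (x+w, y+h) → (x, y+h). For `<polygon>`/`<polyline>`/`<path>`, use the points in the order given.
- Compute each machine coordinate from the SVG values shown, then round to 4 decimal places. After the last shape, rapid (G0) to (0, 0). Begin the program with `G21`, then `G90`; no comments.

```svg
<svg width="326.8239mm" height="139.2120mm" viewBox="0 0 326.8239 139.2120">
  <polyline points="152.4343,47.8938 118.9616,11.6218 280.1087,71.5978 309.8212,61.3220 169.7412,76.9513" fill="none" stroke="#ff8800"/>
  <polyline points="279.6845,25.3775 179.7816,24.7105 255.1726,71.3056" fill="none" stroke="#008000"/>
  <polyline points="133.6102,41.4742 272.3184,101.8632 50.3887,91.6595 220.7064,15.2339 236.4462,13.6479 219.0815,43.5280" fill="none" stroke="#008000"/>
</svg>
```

1 u = 1 mm; y_m = 139.2120 − y.

[1] `<polyline>` open polyline, #ff8800→cut S850 F970: (152.4343,91.3182) → (118.9616,127.5902) → (280.1087,67.6142) → (309.8212,77.8900) → (169.7412,62.2607)

[2] `<polyline>` open polyline, #008000→engrave S257 F2960: (279.6845,113.8345) → (179.7816,114.5015) → (255.1726,67.9064)

[3] `<polyline>` open polyline, #008000→engrave S257 F2960: (133.6102,97.7378) → (272.3184,37.3488) → (50.3887,47.5525) → (220.7064,123.9781) → (236.4462,125.5641) → (219.0815,95.6840)

G21
G90
G0 X152.4343 Y91.3182
M3 S850
G1 X118.9616 Y127.5902 F970
G1 X280.1087 Y67.6142
G1 X309.8212 Y77.8900
G1 X169.7412 Y62.2607
G0 X279.6845 Y113.8345
M3 S257
G1 X179.7816 Y114.5015 F2960
G1 X255.1726 Y67.9064
G0 X133.6102 Y97.7378
M3 S257
G1 X272.3184 Y37.3488 F2960
G1 X50.3887 Y47.5525
G1 X220.7064 Y123.9781
G1 X236.4462 Y125.5641
G1 X219.0815 Y95.6840
M5
G0 X0.0000 Y0.0000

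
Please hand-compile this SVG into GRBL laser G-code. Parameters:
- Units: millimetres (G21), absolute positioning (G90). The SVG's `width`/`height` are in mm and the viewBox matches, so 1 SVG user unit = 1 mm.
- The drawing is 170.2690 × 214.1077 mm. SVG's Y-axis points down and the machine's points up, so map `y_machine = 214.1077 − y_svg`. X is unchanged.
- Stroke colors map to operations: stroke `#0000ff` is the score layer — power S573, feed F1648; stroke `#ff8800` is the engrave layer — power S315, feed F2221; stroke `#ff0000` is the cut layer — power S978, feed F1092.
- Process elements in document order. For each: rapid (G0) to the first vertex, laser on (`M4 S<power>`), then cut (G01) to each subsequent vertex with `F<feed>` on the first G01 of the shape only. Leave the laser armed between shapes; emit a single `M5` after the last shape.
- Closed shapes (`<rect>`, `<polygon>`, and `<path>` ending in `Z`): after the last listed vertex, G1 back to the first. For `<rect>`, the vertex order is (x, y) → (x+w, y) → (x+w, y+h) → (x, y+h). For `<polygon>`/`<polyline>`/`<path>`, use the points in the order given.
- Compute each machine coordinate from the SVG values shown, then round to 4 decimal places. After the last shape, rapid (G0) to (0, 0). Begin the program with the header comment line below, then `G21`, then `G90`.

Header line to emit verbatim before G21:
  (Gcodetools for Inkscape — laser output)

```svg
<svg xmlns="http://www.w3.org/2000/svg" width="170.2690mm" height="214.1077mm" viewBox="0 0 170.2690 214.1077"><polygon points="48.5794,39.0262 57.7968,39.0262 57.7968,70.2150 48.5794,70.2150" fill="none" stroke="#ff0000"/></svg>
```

viewBox `0 0 170.2690 214.1077` with mm width/height → 1 unit = 1 mm. Flip: y_m = 214.1077 − y_svg.

**Shape 1** — `<polygon>` rectangle, stroke `#ff0000` → cut (S978, F1092). Machine vertices: (48.5794,175.0815) → (57.7968,175.0815) → (57.7968,143.8927) → (48.5794,143.8927) → (48.5794,175.0815). Closed: final G1 returns to the first vertex.

(Gcodetools for Inkscape — laser output)
G21
G90
G0 X48.5794 Y175.0815
M4 S978
G01 X57.7968 Y175.0815 F1092
G01 X57.7968 Y143.8927
G01 X48.5794 Y143.8927
G01 X48.5794 Y175.0815
M5
G0 X0.0000 Y0.0000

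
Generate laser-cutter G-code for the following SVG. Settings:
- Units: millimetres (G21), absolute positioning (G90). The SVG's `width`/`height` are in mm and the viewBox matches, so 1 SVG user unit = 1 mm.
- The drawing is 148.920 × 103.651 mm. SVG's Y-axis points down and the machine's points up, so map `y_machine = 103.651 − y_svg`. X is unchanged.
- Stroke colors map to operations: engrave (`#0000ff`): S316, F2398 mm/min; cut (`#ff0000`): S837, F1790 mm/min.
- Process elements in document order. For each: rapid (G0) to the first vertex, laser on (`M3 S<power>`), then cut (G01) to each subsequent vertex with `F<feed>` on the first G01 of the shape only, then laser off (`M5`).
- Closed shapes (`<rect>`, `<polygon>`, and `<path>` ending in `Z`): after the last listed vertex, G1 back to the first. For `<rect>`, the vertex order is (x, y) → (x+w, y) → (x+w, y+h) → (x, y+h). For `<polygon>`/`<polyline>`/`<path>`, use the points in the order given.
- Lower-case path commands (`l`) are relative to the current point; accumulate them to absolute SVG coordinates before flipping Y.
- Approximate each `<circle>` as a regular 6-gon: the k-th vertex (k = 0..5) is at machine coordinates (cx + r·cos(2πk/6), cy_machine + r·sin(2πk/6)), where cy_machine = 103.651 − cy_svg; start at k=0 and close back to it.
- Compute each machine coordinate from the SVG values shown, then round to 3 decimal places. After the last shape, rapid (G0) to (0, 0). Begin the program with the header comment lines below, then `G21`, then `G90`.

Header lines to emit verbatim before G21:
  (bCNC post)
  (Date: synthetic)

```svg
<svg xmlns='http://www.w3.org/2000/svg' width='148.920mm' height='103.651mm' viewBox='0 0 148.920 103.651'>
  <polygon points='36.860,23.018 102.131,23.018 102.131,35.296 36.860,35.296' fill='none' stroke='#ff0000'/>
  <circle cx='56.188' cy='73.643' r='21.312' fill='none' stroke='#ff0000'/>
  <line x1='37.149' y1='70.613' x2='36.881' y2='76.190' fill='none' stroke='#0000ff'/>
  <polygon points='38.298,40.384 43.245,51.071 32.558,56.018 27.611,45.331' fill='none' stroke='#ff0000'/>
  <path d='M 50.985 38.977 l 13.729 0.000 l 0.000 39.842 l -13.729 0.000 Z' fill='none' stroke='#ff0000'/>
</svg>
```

1 u = 1 mm; y_m = 103.651 − y.

[1] `<polygon>` rectangle, #ff0000→cut S837 F1790: (36.860,80.633) → (102.131,80.633) → (102.131,68.355) → (36.860,68.355) → (36.860,80.633) (closed)

[2] `<circle>` circle, #ff0000→cut S837 F1790: (77.500,30.008) → (66.844,48.465) → (45.532,48.465) → (34.876,30.008) → (45.532,11.551) → (66.844,11.551) → (77.500,30.008) (closed)

[3] `<line>` line segment, #0000ff→engrave S316 F2398: (37.149,33.038) → (36.881,27.461)

[4] `<polygon>` regular polygon, #ff0000→cut S837 F1790: (38.298,63.267) → (43.245,52.580) → (32.558,47.633) → (27.611,58.320) → (38.298,63.267) (closed)

[5] `<path>` rectangle, #ff0000→cut S837 F1790: (50.985,64.674) → (64.714,64.674) → (64.714,24.832) → (50.985,24.832) → (50.985,64.674) (closed)

(bCNC post)
(Date: synthetic)
G21
G90
G0 X36.860 Y80.633
M3 S837
G01 X102.131 Y80.633 F1790
G01 X102.131 Y68.355
G01 X36.860 Y68.355
G01 X36.860 Y80.633
M5
G0 X77.500 Y30.008
M3 S837
G01 X66.844 Y48.465 F1790
G01 X45.532 Y48.465
G01 X34.876 Y30.008
G01 X45.532 Y11.551
G01 X66.844 Y11.551
G01 X77.500 Y30.008
M5
G0 X37.149 Y33.038
M3 S316
G01 X36.881 Y27.461 F2398
M5
G0 X38.298 Y63.267
M3 S837
G01 X43.245 Y52.580 F1790
G01 X32.558 Y47.633
G01 X27.611 Y58.320
G01 X38.298 Y63.267
M5
G0 X50.985 Y64.674
M3 S837
G01 X64.714 Y64.674 F1790
G01 X64.714 Y24.832
G01 X50.985 Y24.832
G01 X50.985 Y64.674
M5
G0 X0.000 Y0.000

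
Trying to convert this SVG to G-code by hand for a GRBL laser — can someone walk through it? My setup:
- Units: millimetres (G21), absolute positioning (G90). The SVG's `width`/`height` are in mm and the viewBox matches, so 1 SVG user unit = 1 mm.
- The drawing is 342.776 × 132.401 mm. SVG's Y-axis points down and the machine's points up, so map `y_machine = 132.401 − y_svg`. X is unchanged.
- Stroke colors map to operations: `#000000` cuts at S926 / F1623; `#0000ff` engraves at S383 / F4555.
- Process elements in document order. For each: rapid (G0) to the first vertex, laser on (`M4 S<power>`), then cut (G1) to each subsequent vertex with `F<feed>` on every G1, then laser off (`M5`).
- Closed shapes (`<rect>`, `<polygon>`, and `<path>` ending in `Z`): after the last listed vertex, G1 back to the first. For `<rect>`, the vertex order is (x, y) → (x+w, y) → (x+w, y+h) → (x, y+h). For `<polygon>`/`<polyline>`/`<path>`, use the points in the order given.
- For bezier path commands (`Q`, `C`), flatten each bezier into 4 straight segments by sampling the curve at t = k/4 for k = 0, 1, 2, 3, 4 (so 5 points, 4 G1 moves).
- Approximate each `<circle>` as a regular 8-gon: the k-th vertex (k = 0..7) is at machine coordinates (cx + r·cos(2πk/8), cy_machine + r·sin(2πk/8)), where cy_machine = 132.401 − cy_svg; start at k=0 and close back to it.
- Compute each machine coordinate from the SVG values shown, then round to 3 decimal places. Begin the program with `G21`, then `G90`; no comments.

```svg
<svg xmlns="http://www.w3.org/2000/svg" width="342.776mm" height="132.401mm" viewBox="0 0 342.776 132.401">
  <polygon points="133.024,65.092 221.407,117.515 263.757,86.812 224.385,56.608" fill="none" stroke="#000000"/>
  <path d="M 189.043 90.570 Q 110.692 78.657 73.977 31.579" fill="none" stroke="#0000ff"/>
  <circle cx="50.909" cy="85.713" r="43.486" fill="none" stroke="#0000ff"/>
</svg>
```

viewBox `0 0 342.776 132.401` with mm width/height → 1 unit = 1 mm. Flip: y_m = 132.401 − y_svg.

**Shape 1** — `<polygon>` closed polygon, stroke `#000000` → cut (S926, F1623). Machine vertices: (133.024,67.309) → (221.407,14.886) → (263.757,45.589) → (224.385,75.793) → (133.024,67.309). Closed: final G1 returns to the first vertex.

**Shape 2** — `<path>` quadratic bezier, stroke `#0000ff` → engrave (S383, F4555). Control points (SVG): P0=(189.043,90.570), P1=(110.692,78.657), P2=(73.977,31.579); sampled at t=k/4. Machine vertices: (189.043,41.831) → (152.470,49.985) → (121.101,62.535) → (94.937,79.481) → (73.977,100.822). Open path.

**Shape 3** — `<circle>` circle, stroke `#0000ff` → engrave (S383, F4555). Machine vertices: (94.395,46.688) → (81.658,77.437) → (50.909,90.174) → (20.160,77.437) → (7.423,46.688) → (20.160,15.939) → (50.909,3.202) → (81.658,15.939) → (94.395,46.688). Closed: final G1 returns to the first vertex.

G21
G90
G0 X133.024 Y67.309
M4 S926
G1 X221.407 Y14.886 F1623
G1 X263.757 Y45.589 F1623
G1 X224.385 Y75.793 F1623
G1 X133.024 Y67.309 F1623
M5
G0 X189.043 Y41.831
M4 S383
G1 X152.470 Y49.985 F4555
G1 X121.101 Y62.535 F4555
G1 X94.937 Y79.481 F4555
G1 X73.977 Y100.822 F4555
M5
G0 X94.395 Y46.688
M4 S383
G1 X81.658 Y77.437 F4555
G1 X50.909 Y90.174 F4555
G1 X20.160 Y77.437 F4555
G1 X7.423 Y46.688 F4555
G1 X20.160 Y15.939 F4555
G1 X50.909 Y3.202 F4555
G1 X81.658 Y15.939 F4555
G1 X94.395 Y46.688 F4555
M5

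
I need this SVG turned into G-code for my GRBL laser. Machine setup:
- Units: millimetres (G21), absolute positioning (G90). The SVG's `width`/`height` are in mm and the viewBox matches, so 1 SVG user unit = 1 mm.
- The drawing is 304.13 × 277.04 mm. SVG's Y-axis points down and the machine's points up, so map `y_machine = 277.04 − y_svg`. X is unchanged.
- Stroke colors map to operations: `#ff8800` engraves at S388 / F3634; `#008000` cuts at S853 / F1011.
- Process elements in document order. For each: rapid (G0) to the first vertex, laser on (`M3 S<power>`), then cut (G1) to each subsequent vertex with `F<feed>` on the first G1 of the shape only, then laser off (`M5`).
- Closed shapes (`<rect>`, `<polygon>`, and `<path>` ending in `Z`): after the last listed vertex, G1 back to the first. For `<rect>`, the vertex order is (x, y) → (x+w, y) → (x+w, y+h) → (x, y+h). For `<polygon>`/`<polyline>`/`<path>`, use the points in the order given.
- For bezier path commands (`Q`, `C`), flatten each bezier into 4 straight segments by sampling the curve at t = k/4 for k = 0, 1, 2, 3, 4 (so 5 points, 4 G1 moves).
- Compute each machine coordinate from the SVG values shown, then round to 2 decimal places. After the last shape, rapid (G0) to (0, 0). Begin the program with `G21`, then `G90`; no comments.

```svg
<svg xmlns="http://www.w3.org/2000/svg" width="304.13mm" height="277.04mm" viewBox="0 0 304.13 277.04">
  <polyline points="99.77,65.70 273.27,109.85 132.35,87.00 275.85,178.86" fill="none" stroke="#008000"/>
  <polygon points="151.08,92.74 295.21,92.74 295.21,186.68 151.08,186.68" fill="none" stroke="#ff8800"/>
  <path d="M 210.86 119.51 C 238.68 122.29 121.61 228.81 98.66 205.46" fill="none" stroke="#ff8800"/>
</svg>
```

G21
G90
G0 X99.77 Y211.34
M3 S853
G1 X273.27 Y167.19 F1011
G1 X132.35 Y190.04
G1 X275.85 Y98.18
M5
G0 X151.08 Y184.30
M3 S388
G1 X295.21 Y184.30 F3634
G1 X295.21 Y90.36
G1 X151.08 Y90.36
G1 X151.08 Y184.30
M5
G0 X210.86 Y157.53
M3 S388
G1 X208.29 Y139.64 F3634
G1 X173.80 Y104.76
G1 X129.79 Y74.77
G1 X98.66 Y71.58
M5
G0 X0.00 Y0.00

1 u = 1 mm; y_m = 277.04 − y.

[1] `<polyline>` open polyline, #008000→cut S853 F1011: (99.77,211.34) → (273.27,167.19) → (132.35,190.04) → (275.85,98.18)

[2] `<polygon>` rectangle, #ff8800→engrave S388 F3634: (151.08,184.30) → (295.21,184.30) → (295.21,90.36) → (151.08,90.36) → (151.08,184.30) (closed)

[3] `<path>` cubic bezier, #ff8800→engrave S388 F3634: (210.86,157.53) → (208.29,139.64) → (173.80,104.76) → (129.79,74.77) → (98.66,71.58)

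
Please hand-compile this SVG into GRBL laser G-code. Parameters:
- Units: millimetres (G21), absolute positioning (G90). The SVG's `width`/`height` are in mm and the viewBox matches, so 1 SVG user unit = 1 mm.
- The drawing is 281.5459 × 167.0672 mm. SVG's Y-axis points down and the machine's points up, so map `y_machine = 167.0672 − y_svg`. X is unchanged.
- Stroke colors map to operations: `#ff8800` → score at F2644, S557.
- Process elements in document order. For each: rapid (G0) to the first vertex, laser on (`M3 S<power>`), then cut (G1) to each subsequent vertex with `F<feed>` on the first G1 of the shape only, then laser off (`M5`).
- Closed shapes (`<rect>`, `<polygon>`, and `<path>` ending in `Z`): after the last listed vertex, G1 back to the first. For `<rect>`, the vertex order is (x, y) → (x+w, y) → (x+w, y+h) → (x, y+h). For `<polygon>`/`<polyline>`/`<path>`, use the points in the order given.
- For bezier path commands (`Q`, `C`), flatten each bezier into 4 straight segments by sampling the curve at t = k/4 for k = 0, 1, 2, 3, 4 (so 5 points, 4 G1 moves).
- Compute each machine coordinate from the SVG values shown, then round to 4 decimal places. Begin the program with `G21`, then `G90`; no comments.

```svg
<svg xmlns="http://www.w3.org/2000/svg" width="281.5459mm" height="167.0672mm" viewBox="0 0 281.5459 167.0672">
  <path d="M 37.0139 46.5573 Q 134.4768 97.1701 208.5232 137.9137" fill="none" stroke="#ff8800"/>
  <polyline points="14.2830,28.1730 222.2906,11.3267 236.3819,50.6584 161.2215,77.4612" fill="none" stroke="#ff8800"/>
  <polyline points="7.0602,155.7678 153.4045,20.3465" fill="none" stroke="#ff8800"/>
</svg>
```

Since the viewBox matches the mm dimensions, user units are millimetres directly. The only transform is the Y-flip y_m = 167.0672 − y_svg.

Shape 1 is a quadratic bezier drawn with `<path>`. Its stroke #ff8800 means score at S557, F2644. After flipping Y the toolpath is (37.0139,120.5099) → (84.2818,95.8203) → (128.6227,72.3644) → (170.0365,50.1421) → (208.5232,29.1535).

Shape 2 is a open polyline drawn with `<polyline>`. Its stroke #ff8800 means score at S557, F2644. After flipping Y the toolpath is (14.2830,138.8942) → (222.2906,155.7405) → (236.3819,116.4088) → (161.2215,89.6060).

Shape 3 is a line segment drawn with `<polyline>`. Its stroke #ff8800 means score at S557, F2644. After flipping Y the toolpath is (7.0602,11.2994) → (153.4045,146.7207).

G21
G90
G0 X37.0139 Y120.5099
M3 S557
G1 X84.2818 Y95.8203 F2644
G1 X128.6227 Y72.3644
G1 X170.0365 Y50.1421
G1 X208.5232 Y29.1535
M5
G0 X14.2830 Y138.8942
M3 S557
G1 X222.2906 Y155.7405 F2644
G1 X236.3819 Y116.4088
G1 X161.2215 Y89.6060
M5
G0 X7.0602 Y11.2994
M3 S557
G1 X153.4045 Y146.7207 F2644
M5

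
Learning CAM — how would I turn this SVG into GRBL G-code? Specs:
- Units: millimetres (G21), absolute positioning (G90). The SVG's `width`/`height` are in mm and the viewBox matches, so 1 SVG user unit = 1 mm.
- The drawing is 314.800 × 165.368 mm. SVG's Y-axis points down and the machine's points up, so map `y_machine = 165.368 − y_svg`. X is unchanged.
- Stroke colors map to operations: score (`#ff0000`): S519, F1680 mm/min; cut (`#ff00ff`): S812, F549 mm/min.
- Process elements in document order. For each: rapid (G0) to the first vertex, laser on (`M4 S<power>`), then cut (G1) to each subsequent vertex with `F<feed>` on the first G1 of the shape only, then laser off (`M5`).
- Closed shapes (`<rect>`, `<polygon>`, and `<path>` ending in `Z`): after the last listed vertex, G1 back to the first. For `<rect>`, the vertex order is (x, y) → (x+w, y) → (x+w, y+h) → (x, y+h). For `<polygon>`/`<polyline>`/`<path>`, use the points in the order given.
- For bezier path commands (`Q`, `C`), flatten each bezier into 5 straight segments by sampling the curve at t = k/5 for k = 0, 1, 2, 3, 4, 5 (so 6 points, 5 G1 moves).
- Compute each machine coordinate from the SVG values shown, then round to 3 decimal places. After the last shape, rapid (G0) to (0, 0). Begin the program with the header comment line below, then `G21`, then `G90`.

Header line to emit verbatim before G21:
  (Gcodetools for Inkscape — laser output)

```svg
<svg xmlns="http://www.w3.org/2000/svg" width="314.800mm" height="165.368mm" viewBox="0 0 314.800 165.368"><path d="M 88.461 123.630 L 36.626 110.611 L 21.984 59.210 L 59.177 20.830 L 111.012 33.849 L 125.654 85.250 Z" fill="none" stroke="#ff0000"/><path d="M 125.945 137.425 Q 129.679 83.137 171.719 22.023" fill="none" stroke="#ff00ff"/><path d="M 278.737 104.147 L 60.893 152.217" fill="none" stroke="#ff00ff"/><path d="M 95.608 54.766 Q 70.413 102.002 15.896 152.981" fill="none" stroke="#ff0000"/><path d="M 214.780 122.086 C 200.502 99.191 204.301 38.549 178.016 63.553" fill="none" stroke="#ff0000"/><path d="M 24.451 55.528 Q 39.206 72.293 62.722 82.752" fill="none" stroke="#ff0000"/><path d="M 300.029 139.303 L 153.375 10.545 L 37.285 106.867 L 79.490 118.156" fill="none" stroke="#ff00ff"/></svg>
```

Since the viewBox matches the mm dimensions, user units are millimetres directly. The only transform is the Y-flip y_m = 165.368 − y_svg.

Shape 1 is a regular polygon drawn with `<path>`. Its stroke #ff0000 means score at S519, F1680. After flipping Y the toolpath is (88.461,41.738) → (36.626,54.757) → (21.984,106.158) → (59.177,144.538) → (111.012,131.519) → (125.654,80.118) → (88.461,41.738), returning to the start.

Shape 2 is a quadratic bezier drawn with `<path>`. Its stroke #ff00ff means cut at S812, F549. After flipping Y the toolpath is (125.945,27.943) → (128.971,49.931) → (135.061,72.466) → (144.216,95.546) → (156.435,119.172) → (171.719,143.345).

Shape 3 is a line segment drawn with `<path>`. Its stroke #ff00ff means cut at S812, F549. After flipping Y the toolpath is (278.737,61.221) → (60.893,13.151).

Shape 4 is a quadratic bezier drawn with `<path>`. Its stroke #ff0000 means score at S519, F1680. After flipping Y the toolpath is (95.608,110.602) → (84.357,91.558) → (70.760,72.214) → (54.818,52.571) → (36.530,32.629) → (15.896,12.387).

Shape 5 is a cubic bezier drawn with `<path>`. Its stroke #ff0000 means score at S519, F1680. After flipping Y the toolpath is (214.780,43.282) → (207.997,60.561) → (203.241,80.977) → (198.200,98.607) → (190.562,107.527) → (178.016,101.815).

Shape 6 is a quadratic bezier drawn with `<path>`. Its stroke #ff0000 means score at S519, F1680. After flipping Y the toolpath is (24.451,109.840) → (30.703,103.386) → (37.657,97.437) → (45.311,91.992) → (53.666,87.052) → (62.722,82.616).

Shape 7 is a open polyline drawn with `<path>`. Its stroke #ff00ff means cut at S812, F549. After flipping Y the toolpath is (300.029,26.065) → (153.375,154.823) → (37.285,58.501) → (79.490,47.212).

(Gcodetools for Inkscape — laser output)
G21
G90
G0 X88.461 Y41.738
M4 S519
G1 X36.626 Y54.757 F1680
G1 X21.984 Y106.158
G1 X59.177 Y144.538
G1 X111.012 Y131.519
G1 X125.654 Y80.118
G1 X88.461 Y41.738
M5
G0 X125.945 Y27.943
M4 S812
G1 X128.971 Y49.931 F549
G1 X135.061 Y72.466
G1 X144.216 Y95.546
G1 X156.435 Y119.172
G1 X171.719 Y143.345
M5
G0 X278.737 Y61.221
M4 S812
G1 X60.893 Y13.151 F549
M5
G0 X95.608 Y110.602
M4 S519
G1 X84.357 Y91.558 F1680
G1 X70.760 Y72.214
G1 X54.818 Y52.571
G1 X36.530 Y32.629
G1 X15.896 Y12.387
M5
G0 X214.780 Y43.282
M4 S519
G1 X207.997 Y60.561 F1680
G1 X203.241 Y80.977
G1 X198.200 Y98.607
G1 X190.562 Y107.527
G1 X178.016 Y101.815
M5
G0 X24.451 Y109.840
M4 S519
G1 X30.703 Y103.386 F1680
G1 X37.657 Y97.437
G1 X45.311 Y91.992
G1 X53.666 Y87.052
G1 X62.722 Y82.616
M5
G0 X300.029 Y26.065
M4 S812
G1 X153.375 Y154.823 F549
G1 X37.285 Y58.501
G1 X79.490 Y47.212
M5
G0 X0.000 Y0.000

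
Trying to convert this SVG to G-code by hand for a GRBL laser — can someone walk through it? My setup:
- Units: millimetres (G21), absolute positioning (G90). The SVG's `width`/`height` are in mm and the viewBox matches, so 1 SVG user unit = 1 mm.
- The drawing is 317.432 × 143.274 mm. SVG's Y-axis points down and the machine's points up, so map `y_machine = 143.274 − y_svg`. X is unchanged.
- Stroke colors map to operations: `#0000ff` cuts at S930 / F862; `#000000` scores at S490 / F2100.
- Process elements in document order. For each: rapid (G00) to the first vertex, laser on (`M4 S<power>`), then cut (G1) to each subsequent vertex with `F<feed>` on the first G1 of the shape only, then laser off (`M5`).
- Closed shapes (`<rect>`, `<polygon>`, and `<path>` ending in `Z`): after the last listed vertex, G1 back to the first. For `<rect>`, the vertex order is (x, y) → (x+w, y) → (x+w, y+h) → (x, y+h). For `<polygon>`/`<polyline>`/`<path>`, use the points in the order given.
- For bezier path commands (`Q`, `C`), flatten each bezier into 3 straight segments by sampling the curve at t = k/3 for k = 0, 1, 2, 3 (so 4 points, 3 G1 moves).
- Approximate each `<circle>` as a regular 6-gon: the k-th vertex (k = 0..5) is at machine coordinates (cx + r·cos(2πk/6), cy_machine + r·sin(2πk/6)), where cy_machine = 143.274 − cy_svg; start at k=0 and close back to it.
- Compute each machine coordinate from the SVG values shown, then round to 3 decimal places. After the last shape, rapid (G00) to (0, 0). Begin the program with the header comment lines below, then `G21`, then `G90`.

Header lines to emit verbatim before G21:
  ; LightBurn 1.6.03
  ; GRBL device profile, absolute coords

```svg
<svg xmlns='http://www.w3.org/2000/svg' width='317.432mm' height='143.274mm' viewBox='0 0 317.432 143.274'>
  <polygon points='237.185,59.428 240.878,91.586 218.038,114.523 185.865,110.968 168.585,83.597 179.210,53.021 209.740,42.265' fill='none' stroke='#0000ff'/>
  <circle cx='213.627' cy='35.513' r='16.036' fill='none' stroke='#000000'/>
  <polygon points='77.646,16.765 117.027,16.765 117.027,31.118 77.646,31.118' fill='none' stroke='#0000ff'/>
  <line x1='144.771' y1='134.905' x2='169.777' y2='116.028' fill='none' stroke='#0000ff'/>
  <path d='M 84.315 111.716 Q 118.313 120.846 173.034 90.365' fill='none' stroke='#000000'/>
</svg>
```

Since the viewBox matches the mm dimensions, user units are millimetres directly. The only transform is the Y-flip y_m = 143.274 − y_svg.

Shape 1 is a regular polygon drawn with `<polygon>`. Its stroke #0000ff means cut at S930, F862. After flipping Y the toolpath is (237.185,83.846) → (240.878,51.688) → (218.038,28.751) → (185.865,32.306) → (168.585,59.677) → (179.210,90.253) → (209.740,101.009) → (237.185,83.846), returning to the start.

Shape 2 is a circle drawn with `<circle>`. Its stroke #000000 means score at S490, F2100. After flipping Y the toolpath is (229.663,107.761) → (221.645,121.649) → (205.609,121.649) → (197.591,107.761) → (205.609,93.873) → (221.645,93.873) → (229.663,107.761), returning to the start.

Shape 3 is a rectangle drawn with `<polygon>`. Its stroke #0000ff means cut at S930, F862. After flipping Y the toolpath is (77.646,126.509) → (117.027,126.509) → (117.027,112.156) → (77.646,112.156) → (77.646,126.509), returning to the start.

Shape 4 is a line segment drawn with `<line>`. Its stroke #0000ff means cut at S930, F862. After flipping Y the toolpath is (144.771,8.369) → (169.777,27.246).

Shape 5 is a quadratic bezier drawn with `<path>`. Its stroke #000000 means score at S490, F2100. After flipping Y the toolpath is (84.315,31.558) → (109.283,29.873) → (138.856,36.990) → (173.034,52.909).

; LightBurn 1.6.03
; GRBL device profile, absolute coords
G21
G90
G00 X237.185 Y83.846
M4 S930
G1 X240.878 Y51.688 F862
G1 X218.038 Y28.751
G1 X185.865 Y32.306
G1 X168.585 Y59.677
G1 X179.210 Y90.253
G1 X209.740 Y101.009
G1 X237.185 Y83.846
M5
G00 X229.663 Y107.761
M4 S490
G1 X221.645 Y121.649 F2100
G1 X205.609 Y121.649
G1 X197.591 Y107.761
G1 X205.609 Y93.873
G1 X221.645 Y93.873
G1 X229.663 Y107.761
M5
G00 X77.646 Y126.509
M4 S930
G1 X117.027 Y126.509 F862
G1 X117.027 Y112.156
G1 X77.646 Y112.156
G1 X77.646 Y126.509
M5
G00 X144.771 Y8.369
M4 S930
G1 X169.777 Y27.246 F862
M5
G00 X84.315 Y31.558
M4 S490
G1 X109.283 Y29.873 F2100
G1 X138.856 Y36.990
G1 X173.034 Y52.909
M5
G00 X0.000 Y0.000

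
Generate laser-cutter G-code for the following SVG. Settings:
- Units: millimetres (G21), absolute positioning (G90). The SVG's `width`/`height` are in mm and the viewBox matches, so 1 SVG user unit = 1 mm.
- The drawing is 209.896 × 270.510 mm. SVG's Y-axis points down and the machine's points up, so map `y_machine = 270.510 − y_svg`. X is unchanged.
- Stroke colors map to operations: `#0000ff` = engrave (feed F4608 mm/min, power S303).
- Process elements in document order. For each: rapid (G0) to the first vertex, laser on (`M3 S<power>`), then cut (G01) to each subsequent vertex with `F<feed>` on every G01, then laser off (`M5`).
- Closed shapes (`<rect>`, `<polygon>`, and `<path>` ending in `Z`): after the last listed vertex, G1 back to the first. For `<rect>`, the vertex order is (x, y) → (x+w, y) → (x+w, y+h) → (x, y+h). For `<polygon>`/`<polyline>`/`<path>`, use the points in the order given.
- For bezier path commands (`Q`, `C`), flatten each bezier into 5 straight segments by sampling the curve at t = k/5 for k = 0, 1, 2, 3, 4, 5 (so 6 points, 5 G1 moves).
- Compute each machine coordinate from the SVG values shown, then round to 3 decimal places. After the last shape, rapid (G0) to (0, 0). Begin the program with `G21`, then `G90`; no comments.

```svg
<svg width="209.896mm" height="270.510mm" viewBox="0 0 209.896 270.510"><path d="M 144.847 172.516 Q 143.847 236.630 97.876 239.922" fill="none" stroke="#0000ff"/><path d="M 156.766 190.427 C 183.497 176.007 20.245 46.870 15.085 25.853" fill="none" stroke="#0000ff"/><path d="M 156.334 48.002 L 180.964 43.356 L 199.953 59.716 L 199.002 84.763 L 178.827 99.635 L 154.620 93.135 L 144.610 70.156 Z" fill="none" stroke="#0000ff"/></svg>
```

viewBox `0 0 209.896 270.510` with mm width/height → 1 unit = 1 mm. Flip: y_m = 270.510 − y_svg.

**Shape 1** — `<path>` quadratic bezier, stroke `#0000ff` → engrave (S303, F4608). Control points (SVG): P0=(144.847,172.516), P1=(143.847,236.630), P2=(97.876,239.922); sampled at t=k/5. Machine vertices: (144.847,97.994) → (142.648,74.781) → (136.852,56.434) → (127.457,42.953) → (114.466,34.338) → (97.876,30.588). Open path.

**Shape 2** — `<path>` cubic bezier, stroke `#0000ff` → engrave (S303, F4608). Control points (SVG): P0=(156.766,190.427), P1=(183.497,176.007), P2=(20.245,46.870), P3=(15.085,25.853); sampled at t=k/5. Machine vertices: (156.766,80.083) → (152.791,100.718) → (119.928,138.190) → (74.884,181.801) → (34.367,220.855) → (15.085,244.657). Open path.

**Shape 3** — `<path>` regular polygon, stroke `#0000ff` → engrave (S303, F4608). Machine vertices: (156.334,222.508) → (180.964,227.154) → (199.953,210.794) → (199.002,185.747) → (178.827,170.875) → (154.620,177.375) → (144.610,200.354) → (156.334,222.508). Closed: final G1 returns to the first vertex.

G21
G90
G0 X144.847 Y97.994
M3 S303
G01 X142.648 Y74.781 F4608
G01 X136.852 Y56.434 F4608
G01 X127.457 Y42.953 F4608
G01 X114.466 Y34.338 F4608
G01 X97.876 Y30.588 F4608
M5
G0 X156.766 Y80.083
M3 S303
G01 X152.791 Y100.718 F4608
G01 X119.928 Y138.190 F4608
G01 X74.884 Y181.801 F4608
G01 X34.367 Y220.855 F4608
G01 X15.085 Y244.657 F4608
M5
G0 X156.334 Y222.508
M3 S303
G01 X180.964 Y227.154 F4608
G01 X199.953 Y210.794 F4608
G01 X199.002 Y185.747 F4608
G01 X178.827 Y170.875 F4608
G01 X154.620 Y177.375 F4608
G01 X144.610 Y200.354 F4608
G01 X156.334 Y222.508 F4608
M5
G0 X0.000 Y0.000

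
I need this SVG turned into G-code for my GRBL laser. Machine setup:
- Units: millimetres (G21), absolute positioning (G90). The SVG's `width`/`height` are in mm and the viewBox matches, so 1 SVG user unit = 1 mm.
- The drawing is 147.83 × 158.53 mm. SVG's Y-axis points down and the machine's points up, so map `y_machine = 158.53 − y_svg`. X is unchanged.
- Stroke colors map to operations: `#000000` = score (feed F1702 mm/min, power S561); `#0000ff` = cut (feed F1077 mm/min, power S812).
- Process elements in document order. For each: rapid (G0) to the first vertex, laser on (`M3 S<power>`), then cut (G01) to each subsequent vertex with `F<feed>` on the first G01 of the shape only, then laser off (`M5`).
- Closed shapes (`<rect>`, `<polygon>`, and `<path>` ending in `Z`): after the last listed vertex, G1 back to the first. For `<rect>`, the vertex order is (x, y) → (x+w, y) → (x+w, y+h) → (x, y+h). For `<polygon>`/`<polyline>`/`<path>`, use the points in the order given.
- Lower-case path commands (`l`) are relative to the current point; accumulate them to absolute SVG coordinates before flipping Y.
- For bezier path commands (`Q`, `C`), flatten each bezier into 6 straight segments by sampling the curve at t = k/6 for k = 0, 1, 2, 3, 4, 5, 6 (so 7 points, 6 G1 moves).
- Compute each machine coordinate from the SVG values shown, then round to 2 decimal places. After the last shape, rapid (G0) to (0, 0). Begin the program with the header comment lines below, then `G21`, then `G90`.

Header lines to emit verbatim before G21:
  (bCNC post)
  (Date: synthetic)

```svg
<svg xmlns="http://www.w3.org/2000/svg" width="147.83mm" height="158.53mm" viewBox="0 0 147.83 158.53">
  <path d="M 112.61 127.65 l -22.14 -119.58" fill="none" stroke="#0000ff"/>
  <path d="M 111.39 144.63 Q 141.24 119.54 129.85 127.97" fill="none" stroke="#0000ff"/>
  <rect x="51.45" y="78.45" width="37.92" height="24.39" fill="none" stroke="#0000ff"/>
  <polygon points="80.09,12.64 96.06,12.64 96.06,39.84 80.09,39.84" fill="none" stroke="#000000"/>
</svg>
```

(bCNC post)
(Date: synthetic)
G21
G90
G0 X112.61 Y30.88
M3 S812
G01 X90.47 Y150.46 F1077
M5
G0 X111.39 Y13.90
M3 S812
G01 X120.19 Y21.33 F1077
G01 X126.71 Y26.90
G01 X130.93 Y30.61
G01 X132.86 Y32.46
G01 X132.50 Y32.44
G01 X129.85 Y30.56
M5
G0 X51.45 Y80.08
M3 S812
G01 X89.37 Y80.08 F1077
G01 X89.37 Y55.69
G01 X51.45 Y55.69
G01 X51.45 Y80.08
M5
G0 X80.09 Y145.89
M3 S561
G01 X96.06 Y145.89 F1702
G01 X96.06 Y118.69
G01 X80.09 Y118.69
G01 X80.09 Y145.89
M5
G0 X0.00 Y0.00

1 u = 1 mm; y_m = 158.53 − y.

[1] `<path>` line segment, #0000ff→cut S812 F1077: (112.61,30.88) → (90.47,150.46)

[2] `<path>` quadratic bezier, #0000ff→cut S812 F1077: (111.39,13.90) → (120.19,21.33) → (126.71,26.90) → (130.93,30.61) → (132.86,32.46) → (132.50,32.44) → (129.85,30.56)

[3] `<rect>` rectangle, #0000ff→cut S812 F1077: (51.45,80.08) → (89.37,80.08) → (89.37,55.69) → (51.45,55.69) → (51.45,80.08) (closed)

[4] `<polygon>` rectangle, #000000→score S561 F1702: (80.09,145.89) → (96.06,145.89) → (96.06,118.69) → (80.09,118.69) → (80.09,145.89) (closed)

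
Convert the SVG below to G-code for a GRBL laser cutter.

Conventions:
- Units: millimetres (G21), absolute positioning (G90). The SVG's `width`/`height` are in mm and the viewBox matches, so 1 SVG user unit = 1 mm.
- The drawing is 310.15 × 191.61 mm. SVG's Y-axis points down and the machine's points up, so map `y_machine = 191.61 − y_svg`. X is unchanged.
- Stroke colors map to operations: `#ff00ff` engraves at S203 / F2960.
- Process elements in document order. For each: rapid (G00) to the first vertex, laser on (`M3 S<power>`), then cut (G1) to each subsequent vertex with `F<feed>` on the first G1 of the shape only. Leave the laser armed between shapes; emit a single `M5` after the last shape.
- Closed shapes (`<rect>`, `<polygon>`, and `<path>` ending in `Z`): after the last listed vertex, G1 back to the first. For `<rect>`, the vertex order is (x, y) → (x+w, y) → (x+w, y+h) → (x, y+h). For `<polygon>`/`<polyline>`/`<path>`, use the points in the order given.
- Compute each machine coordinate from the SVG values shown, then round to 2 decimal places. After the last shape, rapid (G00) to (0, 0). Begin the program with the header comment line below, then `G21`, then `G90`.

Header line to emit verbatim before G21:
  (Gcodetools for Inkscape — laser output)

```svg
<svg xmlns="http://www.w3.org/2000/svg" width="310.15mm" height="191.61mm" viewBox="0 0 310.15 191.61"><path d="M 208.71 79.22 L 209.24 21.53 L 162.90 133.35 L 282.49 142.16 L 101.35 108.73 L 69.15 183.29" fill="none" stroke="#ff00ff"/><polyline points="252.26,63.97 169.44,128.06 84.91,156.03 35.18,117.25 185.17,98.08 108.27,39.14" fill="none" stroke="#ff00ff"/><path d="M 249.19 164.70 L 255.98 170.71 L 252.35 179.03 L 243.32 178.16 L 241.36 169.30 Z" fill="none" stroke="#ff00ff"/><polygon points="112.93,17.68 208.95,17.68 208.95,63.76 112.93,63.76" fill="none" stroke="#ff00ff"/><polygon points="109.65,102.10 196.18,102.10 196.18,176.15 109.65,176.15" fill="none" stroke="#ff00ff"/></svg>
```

(Gcodetools for Inkscape — laser output)
G21
G90
G00 X208.71 Y112.39
M3 S203
G1 X209.24 Y170.08 F2960
G1 X162.90 Y58.26
G1 X282.49 Y49.45
G1 X101.35 Y82.88
G1 X69.15 Y8.32
G00 X252.26 Y127.64
M3 S203
G1 X169.44 Y63.55 F2960
G1 X84.91 Y35.58
G1 X35.18 Y74.36
G1 X185.17 Y93.53
G1 X108.27 Y152.47
G00 X249.19 Y26.91
M3 S203
G1 X255.98 Y20.90 F2960
G1 X252.35 Y12.58
G1 X243.32 Y13.45
G1 X241.36 Y22.31
G1 X249.19 Y26.91
G00 X112.93 Y173.93
M3 S203
G1 X208.95 Y173.93 F2960
G1 X208.95 Y127.85
G1 X112.93 Y127.85
G1 X112.93 Y173.93
G00 X109.65 Y89.51
M3 S203
G1 X196.18 Y89.51 F2960
G1 X196.18 Y15.46
G1 X109.65 Y15.46
G1 X109.65 Y89.51
M5
G00 X0.00 Y0.00

1 u = 1 mm; y_m = 191.61 − y.

[1] `<path>` open polyline, #ff00ff→engrave S203 F2960: (208.71,112.39) → (209.24,170.08) → (162.90,58.26) → (282.49,49.45) → (101.35,82.88) → (69.15,8.32)

[2] `<polyline>` open polyline, #ff00ff→engrave S203 F2960: (252.26,127.64) → (169.44,63.55) → (84.91,35.58) → (35.18,74.36) → (185.17,93.53) → (108.27,152.47)

[3] `<path>` regular polygon, #ff00ff→engrave S203 F2960: (249.19,26.91) → (255.98,20.90) → (252.35,12.58) → (243.32,13.45) → (241.36,22.31) → (249.19,26.91) (closed)

[4] `<polygon>` rectangle, #ff00ff→engrave S203 F2960: (112.93,173.93) → (208.95,173.93) → (208.95,127.85) → (112.93,127.85) → (112.93,173.93) (closed)

[5] `<polygon>` rectangle, #ff00ff→engrave S203 F2960: (109.65,89.51) → (196.18,89.51) → (196.18,15.46) → (109.65,15.46) → (109.65,89.51) (closed)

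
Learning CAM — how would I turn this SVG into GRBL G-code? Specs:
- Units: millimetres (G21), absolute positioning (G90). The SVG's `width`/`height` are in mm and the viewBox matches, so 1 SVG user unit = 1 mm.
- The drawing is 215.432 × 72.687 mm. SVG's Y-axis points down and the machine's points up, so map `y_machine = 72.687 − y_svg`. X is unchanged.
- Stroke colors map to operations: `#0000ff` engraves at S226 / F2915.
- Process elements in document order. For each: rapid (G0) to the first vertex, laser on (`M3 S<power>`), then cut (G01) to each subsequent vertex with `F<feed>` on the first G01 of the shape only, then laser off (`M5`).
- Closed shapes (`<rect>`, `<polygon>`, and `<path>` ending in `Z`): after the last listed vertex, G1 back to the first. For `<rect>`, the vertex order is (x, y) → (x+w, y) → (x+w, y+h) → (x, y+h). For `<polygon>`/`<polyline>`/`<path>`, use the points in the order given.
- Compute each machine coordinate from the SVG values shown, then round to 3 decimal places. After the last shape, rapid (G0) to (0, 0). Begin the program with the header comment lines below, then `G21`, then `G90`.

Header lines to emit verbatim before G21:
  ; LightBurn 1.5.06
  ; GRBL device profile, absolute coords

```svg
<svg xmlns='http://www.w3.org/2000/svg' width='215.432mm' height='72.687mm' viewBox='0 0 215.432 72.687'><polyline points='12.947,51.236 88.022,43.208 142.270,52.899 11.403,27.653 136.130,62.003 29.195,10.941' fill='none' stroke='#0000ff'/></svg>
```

; LightBurn 1.5.06
; GRBL device profile, absolute coords
G21
G90
G0 X12.947 Y21.451
M3 S226
G01 X88.022 Y29.479 F2915
G01 X142.270 Y19.788
G01 X11.403 Y45.034
G01 X136.130 Y10.684
G01 X29.195 Y61.746
M5
G0 X0.000 Y0.000

1 u = 1 mm; y_m = 72.687 − y.

[1] `<polyline>` open polyline, #0000ff→engrave S226 F2915: (12.947,21.451) → (88.022,29.479) → (142.270,19.788) → (11.403,45.034) → (136.130,10.684) → (29.195,61.746)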